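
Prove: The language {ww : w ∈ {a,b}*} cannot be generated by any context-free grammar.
Assume for contradiction that L is context-free, and let p ≥ 1 be the pumping length given by the pumping lemma for CFLs.
Choose s = a^p b^p a^p b^p. Then s ∈ L (take w = a^p b^p) and |s| = 4p ≥ p.
By the CFL pumping lemma, s = uvxyz for some u, v, x, y, z with |vxy| ≤ p, |vy| ≥ 1, and uv^i xy^i z ∈ L for every i ≥ 0.

Write s as four blocks A₁ B₁ A₂ B₂ with A₁ = A₂ = a^p and B₁ = B₂ = b^p. Since |vxy| ≤ p, the window vxy lies inside at most two adjacent blocks. Take i = 0 and let t = uxz, so |t| = 4p − |vy| with 1 ≤ |vy| ≤ p. If |t| is odd, t ∉ L immediately, so assume |vy| is even (hence |vy| ≥ 2) and |t|/2 = 2p − |vy|/2, which satisfies p ≤ |t|/2 ≤ 2p − 1.

Case 1 (vxy inside A₁B₁): t = a^(p−j) b^(p−l) a^p b^p with j + l = |vy|. The second half of t has length < 2p, so it is a suffix of the trailing a^p b^p and ends in b; the first half is a^(p−j) b^(p−l) a^((j+l)/2), which ends in a because (j+l)/2 ≥ 1. The halves differ, so t ∉ L.

Case 2 (vxy inside B₁A₂, straddling the middle): t = a^p b^(p−j) a^(p−l) b^p with j + l = |vy|. If t = ww, then w is a prefix of t of length ≥ p, so w begins with a^p; and w is a suffix of t of length ≥ p, so w ends with b^p. That forces |w| ≥ 2p, contradicting |w| = |t|/2 ≤ 2p − 1. So t ∉ L.

Case 3 (vxy inside A₂B₂): t = a^p b^p a^(p−j) b^(p−l) with j + l = |vy|. The first half of t is a prefix of a^p b^p, so it begins with a; the second half is b^((j+l)/2) a^(p−j) b^(p−l), which begins with b. The halves differ, so t ∉ L.

In every case uv⁰xy⁰z = uxz ∉ L.

This contradicts the CFL pumping lemma, which requires uv^i xy^i z ∈ L for all i ≥ 0.
Hence L = {ww : w ∈ {a,b}*} is not context-free. ∎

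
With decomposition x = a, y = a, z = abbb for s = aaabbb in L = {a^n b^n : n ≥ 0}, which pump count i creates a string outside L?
i = 3

xy³z = a · aaa · abbb = aaaaabbb; aaaaabbb has 5 a's and 3 b's; 5 ≠ 3, so it is not in L.
(Other choices also work, e.g. i = 0, 2; only i = 1 is guaranteed to stay in L since xy¹z = s.)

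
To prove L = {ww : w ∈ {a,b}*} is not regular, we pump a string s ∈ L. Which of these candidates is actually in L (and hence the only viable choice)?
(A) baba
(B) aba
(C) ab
(A) baba

The pumping lemma is applied to a string s that lies in L, so first check membership of each option:
- (A) baba splits into halves ba · ba, which are equal, so it is in L (w = ba) ✓
- (B) aba has odd length 3, so it cannot be written as ww and is not in L ✗
- (C) ab has length 2; its halves are a and b, which differ, so it is not in L ✗

Only (A) baba is in L, so it is the only candidate that could play the role of s.
(In a complete proof one picks s in terms of the pumping length p so that |s| ≥ p is guaranteed; a fixed string like baba illustrates the shape of such an s.)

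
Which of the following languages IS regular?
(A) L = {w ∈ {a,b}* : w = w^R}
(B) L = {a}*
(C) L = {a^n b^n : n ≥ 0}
(B) {a}*

(B) L = {a}* is regular.

This can be recognized by a finite automaton (DFA/NFA).
Regular expressions like {a}* define regular languages.

The other choices are not regular:
- {a^n b^n : n ≥ 0}: After pumping, the number of a's and b's become unequal
- {w ∈ {a,b}* : w = w^R}: After pumping, the string is no longer symmetric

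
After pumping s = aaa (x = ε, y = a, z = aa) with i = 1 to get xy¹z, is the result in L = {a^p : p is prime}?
Yes

xy¹z = ε · a · aa = aaa.
aaa has length 3, which is prime, so it is in L.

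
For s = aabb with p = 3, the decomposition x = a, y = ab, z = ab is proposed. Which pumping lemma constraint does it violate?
Violated: xyz = s

The decomposition x = a, y = ab, z = ab for s = aabb with p = 3
violates the constraint: xyz = s

xyz = 'a' + 'ab' + 'ab' = 'aabab' ≠ 'aabb' = s. The decomposition doesn't reconstruct s.

Pumping lemma constraints:
1. xyz = s (decomposition is valid)
2. |xy| ≤ p
3. |y| > 0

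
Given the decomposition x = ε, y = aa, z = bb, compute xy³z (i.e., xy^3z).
aaaaaabb

Given x = '', y = 'aa', z = 'bb' and i = 3:

xy^3z = x + y·y·...·y (3 times) + z
       = '' + 'aa'^3 + 'bb'
       = '' + 'aaaaaa' + 'bb'
       = 'aaaaaabb'

The pumped string is 'aaaaaabb' with length 8.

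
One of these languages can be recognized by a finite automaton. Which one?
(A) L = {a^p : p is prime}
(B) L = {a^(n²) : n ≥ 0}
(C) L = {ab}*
(C) {ab}*

(C) L = {ab}* is regular.

This can be recognized by a finite automaton (DFA/NFA).
Regular expressions like {ab}* define regular languages.

The other choices are not regular:
- {a^p : p is prime}: After pumping, the length becomes composite
- {a^(n²) : n ≥ 0}: After pumping, length is no longer a perfect square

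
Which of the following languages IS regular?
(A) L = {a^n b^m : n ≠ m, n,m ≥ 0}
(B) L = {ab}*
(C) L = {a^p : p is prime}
(B) {ab}*

(B) L = {ab}* is regular.

This can be recognized by a finite automaton (DFA/NFA).
Regular expressions like {ab}* define regular languages.

The other choices are not regular:
- {a^n b^m : n ≠ m, n,m ≥ 0}: After pumping a's, we can make n = m
- {a^p : p is prime}: After pumping, the length becomes composite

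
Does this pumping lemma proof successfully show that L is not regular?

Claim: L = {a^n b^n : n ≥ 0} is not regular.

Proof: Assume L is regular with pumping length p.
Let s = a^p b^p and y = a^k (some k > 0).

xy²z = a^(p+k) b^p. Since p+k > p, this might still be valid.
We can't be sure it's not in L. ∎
The proof is INCORRECT.

Error: The conclusion is wrong.
xy²z = a^(p+k) b^p is definitely NOT in L because the number of a's (p+k) ≠ number of b's (p).
The proof incorrectly doubts what is actually a valid contradiction.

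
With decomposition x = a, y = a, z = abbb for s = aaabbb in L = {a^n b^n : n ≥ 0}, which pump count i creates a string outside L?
i = 0

xy⁰z = a · ε · abbb = aabbb; aabbb has 2 a's and 3 b's; 2 ≠ 3, so it is not in L.
(Other choices also work, e.g. i = 2, 3; only i = 1 is guaranteed to stay in L since xy¹z = s.)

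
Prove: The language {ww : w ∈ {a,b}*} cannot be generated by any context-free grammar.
Assume for contradiction that L is context-free, and let p ≥ 1 be the pumping length given by the pumping lemma for CFLs.
Choose s = a^p b^p a^p b^p. Then s ∈ L (take w = a^p b^p) and |s| = 4p ≥ p.
By the CFL pumping lemma, s = uvxyz for some u, v, x, y, z with |vxy| ≤ p, |vy| ≥ 1, and uv^i xy^i z ∈ L for every i ≥ 0.

Write s as four blocks A₁ B₁ A₂ B₂ with A₁ = A₂ = a^p and B₁ = B₂ = b^p. Since |vxy| ≤ p, the window vxy lies inside at most two adjacent blocks. Take i = 0 and let t = uxz, so |t| = 4p − |vy| with 1 ≤ |vy| ≤ p. If |t| is odd, t ∉ L immediately, so assume |vy| is even (hence |vy| ≥ 2) and |t|/2 = 2p − |vy|/2, which satisfies p ≤ |t|/2 ≤ 2p − 1.

Case 1 (vxy inside A₁B₁): t = a^(p−j) b^(p−l) a^p b^p with j + l = |vy|. The second half of t has length < 2p, so it is a suffix of the trailing a^p b^p and ends in b; the first half is a^(p−j) b^(p−l) a^((j+l)/2), which ends in a because (j+l)/2 ≥ 1. The halves differ, so t ∉ L.

Case 2 (vxy inside B₁A₂, straddling the middle): t = a^p b^(p−j) a^(p−l) b^p with j + l = |vy|. If t = ww, then w is a prefix of t of length ≥ p, so w begins with a^p; and w is a suffix of t of length ≥ p, so w ends with b^p. That forces |w| ≥ 2p, contradicting |w| = |t|/2 ≤ 2p − 1. So t ∉ L.

Case 3 (vxy inside A₂B₂): t = a^p b^p a^(p−j) b^(p−l) with j + l = |vy|. The first half of t is a prefix of a^p b^p, so it begins with a; the second half is b^((j+l)/2) a^(p−j) b^(p−l), which begins with b. The halves differ, so t ∉ L.

In every case uv⁰xy⁰z = uxz ∉ L.

This contradicts the CFL pumping lemma, which requires uv^i xy^i z ∈ L for all i ≥ 0.
Hence L = {ww : w ∈ {a,b}*} is not context-free. ∎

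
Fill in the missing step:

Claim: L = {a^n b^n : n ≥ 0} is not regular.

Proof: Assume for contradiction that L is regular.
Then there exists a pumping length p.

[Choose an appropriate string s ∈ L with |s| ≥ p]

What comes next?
s = a^p b^p

This string is in L (has equal a's and b's) and has length 2p ≥ p.
Any decomposition xyz with |xy| ≤ p means y consists only of a's,
so pumping will unbalance the counts.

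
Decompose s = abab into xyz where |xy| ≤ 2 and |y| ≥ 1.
x = '', y = 'a', z = 'bab'

For s = abab and p = 2, one valid decomposition is:
- x = '' (length 0)
- y = 'a' (length 1)
- z = 'bab' (length 3)

Verification:
- xyz = '' + 'a' + 'bab' = abab ✓
- |xy| = 1 ≤ 2 ✓
- |y| = 1 > 0 ✓

All pumping lemma constraints are satisfied.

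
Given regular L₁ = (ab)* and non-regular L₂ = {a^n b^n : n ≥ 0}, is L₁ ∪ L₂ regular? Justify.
No — L₁ ∪ L₂ is not regular.

Let U = (ab)* ∪ {a^n b^n}. If U were regular, then U ∩ aa*bb* would be regular (closure under intersection with a regular language). But (ab)* ∩ aa*bb* = {ab} and {a^n b^n} ∩ aa*bb* = {a^n b^n : n ≥ 1}, so U ∩ aa*bb* = {a^n b^n : n ≥ 1}, which is not regular. Hence U is not regular.

Note that the bare facts "L₁ regular, L₂ non-regular" do not settle the question by themselves: the closure of regular languages under ∪, ∩, complement and difference applies only when BOTH operands are regular. With a non-regular operand the result can come out regular or non-regular depending on the specific languages, so one has to work out L₁ ∪ L₂ for this particular pair, as above.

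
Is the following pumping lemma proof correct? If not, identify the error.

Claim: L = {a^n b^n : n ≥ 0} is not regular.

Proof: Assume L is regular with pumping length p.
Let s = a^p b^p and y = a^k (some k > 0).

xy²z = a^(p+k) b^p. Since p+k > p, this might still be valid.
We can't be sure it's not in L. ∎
The proof is INCORRECT.

Error: The conclusion is wrong.
xy²z = a^(p+k) b^p is definitely NOT in L because the number of a's (p+k) ≠ number of b's (p).
The proof incorrectly doubts what is actually a valid contradiction.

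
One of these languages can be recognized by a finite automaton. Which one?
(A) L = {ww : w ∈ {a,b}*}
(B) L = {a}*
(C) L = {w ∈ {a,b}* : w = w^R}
(B) {a}*

(B) L = {a}* is regular.

This can be recognized by a finite automaton (DFA/NFA).
Regular expressions like {a}* define regular languages.

The other choices are not regular:
- {w ∈ {a,b}* : w = w^R}: After pumping, the string is no longer symmetric
- {ww : w ∈ {a,b}*}: After pumping, the two halves no longer match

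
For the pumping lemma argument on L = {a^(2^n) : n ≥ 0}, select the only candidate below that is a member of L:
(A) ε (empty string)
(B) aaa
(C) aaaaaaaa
(C) aaaaaaaa

The pumping lemma is applied to a string s that lies in L, so first check membership of each option:
- (A) ε has length 0, which is not a power of 2, so it is not in L ✗
- (B) aaa has length 3, strictly between 2^1 = 2 and 2^2 = 4, so it is not in L ✗
- (C) aaaaaaaa has length 8 = 2^3, so it is in L ✓

Only (C) aaaaaaaa is in L, so it is the only candidate that could play the role of s.
(In a complete proof one picks s in terms of the pumping length p so that |s| ≥ p is guaranteed; a fixed string like aaaaaaaa illustrates the shape of such an s.)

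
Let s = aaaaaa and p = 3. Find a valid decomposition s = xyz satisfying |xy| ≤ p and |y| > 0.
x = 'a', y = 'aa', z = 'aaa'

For s = aaaaaa and p = 3, one valid decomposition is:
- x = 'a' (length 1)
- y = 'aa' (length 2)
- z = 'aaa' (length 3)

Verification:
- xyz = 'a' + 'aa' + 'aaa' = aaaaaa ✓
- |xy| = 3 ≤ 3 ✓
- |y| = 2 > 0 ✓

All pumping lemma constraints are satisfied.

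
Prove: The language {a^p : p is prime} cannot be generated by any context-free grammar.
Assume for contradiction that L is context-free, and let p ≥ 1 be the pumping length given by the pumping lemma for CFLs.
Choose a prime q with q ≥ p and let s = a^q. Then s ∈ L and |s| = q ≥ p.
By the CFL pumping lemma, s = uvxyz for some u, v, x, y, z with |vxy| ≤ p, |vy| ≥ 1, and uv^i xy^i z ∈ L for every i ≥ 0.
All symbols are a's, so only lengths matter: let k = |vy|, with 1 ≤ k ≤ p. Then |uv^i xy^i z| = q + (i − 1)k.

Take i = q + 1: the length is q + qk = q(k + 1).
Both factors satisfy q ≥ 2 and k + 1 ≥ 2, so q(k + 1) is composite and uv^(q+1) xy^(q+1) z ∉ L.

This contradicts the CFL pumping lemma, which requires uv^i xy^i z ∈ L for all i ≥ 0.
Hence L = {a^p : p is prime} is not context-free. ∎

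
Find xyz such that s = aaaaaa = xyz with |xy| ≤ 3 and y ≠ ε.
x = 'aa', y = 'a', z = 'aaa'

For s = aaaaaa and p = 3, one valid decomposition is:
- x = 'aa' (length 2)
- y = 'a' (length 1)
- z = 'aaa' (length 3)

Verification:
- xyz = 'aa' + 'a' + 'aaa' = aaaaaa ✓
- |xy| = 3 ≤ 3 ✓
- |y| = 1 > 0 ✓

All pumping lemma constraints are satisfied.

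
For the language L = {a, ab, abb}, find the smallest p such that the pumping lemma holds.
p = 4

For a finite language L, the pumping lemma holds vacuously if p > max|s| for s ∈ L.

The longest string in L = {a, ab, abb} has length 3.
If p = 4, then no string s ∈ L has |s| ≥ p, so the condition is vacuously true.

The minimum pumping length is p = 4.

Why no smaller p works: for any p ≤ 3, the longest string s ∈ L has |s| = 3 ≥ p, so it would
have to be pumpable; but pumping up (i = 2, 3, ...) produces ever longer strings, which cannot all lie in the
finite language L. So the pumping property fails for every p ≤ 3.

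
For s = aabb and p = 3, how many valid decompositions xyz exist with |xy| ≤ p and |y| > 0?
6

For s = 'aabb' with pumping length p = 3:

Constraints: |xy| ≤ 3, |y| > 0

Valid decompositions (|xy| ≤ p, |y| ≥ 1):
  • x='', y='a', z='abb'
  • x='a', y='a', z='bb'
  • x='', y='aa', z='bb'
  • x='aa', y='b', z='b'
  • x='a', y='ab', z='b'
  • x='', y='aab', z='b'

Total count: 6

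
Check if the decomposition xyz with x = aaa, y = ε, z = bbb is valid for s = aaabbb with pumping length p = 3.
Violated: |y| > 0

The decomposition x = aaa, y = ε, z = bbb for s = aaabbb with p = 3
violates the constraint: |y| > 0

|y| = 0, but the pumping lemma requires |y| > 0 (y must be non-empty).

Pumping lemma constraints:
1. xyz = s (decomposition is valid)
2. |xy| ≤ p
3. |y| > 0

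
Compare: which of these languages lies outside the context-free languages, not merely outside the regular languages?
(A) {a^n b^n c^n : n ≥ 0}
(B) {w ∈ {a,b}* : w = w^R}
(A) {a^n b^n c^n : n ≥ 0}

(A) {a^n b^n c^n : n ≥ 0} requires the CFL pumping lemma.

- {w ∈ {a,b}* : w = w^R} is context-free (but not regular)
  • Can be shown non-regular with the regular pumping lemma
  • After pumping, the string is no longer symmetric

- {a^n b^n c^n : n ≥ 0} is NOT context-free
  • Requires the CFL pumping lemma to prove
  • Cannot maintain three equal counts simultaneously

The CFL pumping lemma is "stronger" in that it can prove non-membership
in the larger class of context-free languages.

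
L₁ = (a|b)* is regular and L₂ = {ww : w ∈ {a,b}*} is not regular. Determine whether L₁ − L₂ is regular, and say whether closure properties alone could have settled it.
No — L₁ − L₂ is not regular.

L₁ − L₂ is the complement of {ww} within {a,b}*. If it were regular, its complement {ww} would be regular as well (regular languages are closed under complement) — contradiction. So L₁ − L₂ is not regular.

Note that the bare facts "L₁ regular, L₂ non-regular" do not settle the question by themselves: the closure of regular languages under ∪, ∩, complement and difference applies only when BOTH operands are regular. With a non-regular operand the result can come out regular or non-regular depending on the specific languages, so one has to work out L₁ − L₂ for this particular pair, as above.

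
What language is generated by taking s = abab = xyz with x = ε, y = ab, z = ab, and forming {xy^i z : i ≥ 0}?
{xy^i z : i ≥ 0} = {(ab)^(i+1) : i ≥ 0} = {ab, abab, ababab, ...}

With x = ε, y = ab, z = ab: Pumping 'ab' gives strings of alternating a's and b's.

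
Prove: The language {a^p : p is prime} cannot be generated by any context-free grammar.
Assume for contradiction that L is context-free, and let p ≥ 1 be the pumping length given by the pumping lemma for CFLs.
Choose a prime q with q ≥ p and let s = a^q. Then s ∈ L and |s| = q ≥ p.
By the CFL pumping lemma, s = uvxyz for some u, v, x, y, z with |vxy| ≤ p, |vy| ≥ 1, and uv^i xy^i z ∈ L for every i ≥ 0.
All symbols are a's, so only lengths matter: let k = |vy|, with 1 ≤ k ≤ p. Then |uv^i xy^i z| = q + (i − 1)k.

Take i = q + 1: the length is q + qk = q(k + 1).
Both factors satisfy q ≥ 2 and k + 1 ≥ 2, so q(k + 1) is composite and uv^(q+1) xy^(q+1) z ∉ L.

This contradicts the CFL pumping lemma, which requires uv^i xy^i z ∈ L for all i ≥ 0.
Hence L = {a^p : p is prime} is not context-free. ∎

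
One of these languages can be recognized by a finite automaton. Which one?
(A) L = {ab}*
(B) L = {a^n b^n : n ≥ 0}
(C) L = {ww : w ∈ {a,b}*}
(A) {ab}*

(A) L = {ab}* is regular.

This can be recognized by a finite automaton (DFA/NFA).
Regular expressions like {ab}* define regular languages.

The other choices are not regular:
- {a^n b^n : n ≥ 0}: After pumping, the number of a's and b's become unequal
- {ww : w ∈ {a,b}*}: After pumping, the two halves no longer match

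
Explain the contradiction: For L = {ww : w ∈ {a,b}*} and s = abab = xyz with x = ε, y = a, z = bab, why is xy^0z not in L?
xy⁰z = bab ∉ L

Pumping with i = 0 replaces y = a by y⁰ = ε:
- Original: s = xyz = abab; abab splits into halves ab · ab, which are equal, so it is in L (w = ab)
- Pumped: xy⁰z = ε · ε · bab = bab
- bab has odd length 3, so it cannot be written as ww and is not in L

The pumping lemma would require xy⁰z ∈ L, so this decomposition yields a contradiction.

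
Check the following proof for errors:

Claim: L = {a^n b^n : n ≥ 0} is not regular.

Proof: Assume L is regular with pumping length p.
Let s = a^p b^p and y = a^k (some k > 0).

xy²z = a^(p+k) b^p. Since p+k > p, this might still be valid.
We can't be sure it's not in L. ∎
The proof is INCORRECT.

Error: The conclusion is wrong.
xy²z = a^(p+k) b^p is definitely NOT in L because the number of a's (p+k) ≠ number of b's (p).
The proof incorrectly doubts what is actually a valid contradiction.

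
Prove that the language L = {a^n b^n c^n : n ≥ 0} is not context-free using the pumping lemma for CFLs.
Assume for contradiction that L is context-free, and let p ≥ 1 be the pumping length given by the pumping lemma for CFLs.
Choose s = a^p b^p c^p. Then s ∈ L and |s| = 3p ≥ p.
By the CFL pumping lemma, s = uvxyz for some u, v, x, y, z with |vxy| ≤ p, |vy| ≥ 1, and uv^i xy^i z ∈ L for every i ≥ 0.

Because |vxy| ≤ p, the window vxy cannot contain both an a and a c: any substring of s containing both must include the entire block b^p plus at least one a and one c, so it has length ≥ p + 2 > p.
Hence at least one of the letters a, c does not occur in vy at all.

Take i = 0: the string uxz is obtained from s by deleting |vy| ≥ 1 symbols, so |uxz| = 3p − |vy| < 3p.
But the letter (a or c) that does not occur in vy still occurs exactly p times in uxz. Every string of L with exactly p copies of some letter is a^p b^p c^p, of length 3p. Since |uxz| < 3p, uxz ∉ L.

This contradicts the CFL pumping lemma, which requires uv^i xy^i z ∈ L for all i ≥ 0.
Hence L = {a^n b^n c^n : n ≥ 0} is not context-free. ∎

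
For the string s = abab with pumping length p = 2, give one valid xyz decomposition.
x = 'a', y = 'b', z = 'ab'

For s = abab and p = 2, one valid decomposition is:
- x = 'a' (length 1)
- y = 'b' (length 1)
- z = 'ab' (length 2)

Verification:
- xyz = 'a' + 'b' + 'ab' = abab ✓
- |xy| = 2 ≤ 2 ✓
- |y| = 1 > 0 ✓

All pumping lemma constraints are satisfied.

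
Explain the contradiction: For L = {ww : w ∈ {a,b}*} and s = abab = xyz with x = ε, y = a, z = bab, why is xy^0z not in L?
xy⁰z = bab ∉ L

Pumping with i = 0 replaces y = a by y⁰ = ε:
- Original: s = xyz = abab; abab splits into halves ab · ab, which are equal, so it is in L (w = ab)
- Pumped: xy⁰z = ε · ε · bab = bab
- bab has odd length 3, so it cannot be written as ww and is not in L

The pumping lemma would require xy⁰z ∈ L, so this decomposition yields a contradiction.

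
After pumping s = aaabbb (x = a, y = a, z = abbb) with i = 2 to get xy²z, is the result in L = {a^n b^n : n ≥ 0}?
No

xy²z = a · aa · abbb = aaaabbb.
aaaabbb has 4 a's and 3 b's; 4 ≠ 3, so it is not in L.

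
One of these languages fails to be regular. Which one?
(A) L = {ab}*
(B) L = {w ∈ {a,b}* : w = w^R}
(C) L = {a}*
(B) {w ∈ {a,b}* : w = w^R}

(B) L = {w ∈ {a,b}* : w = w^R} is NOT regular.

The pumping lemma can be used to prove this:
After pumping, the string is no longer symmetric

The other languages are regular because they can be recognized by finite automata.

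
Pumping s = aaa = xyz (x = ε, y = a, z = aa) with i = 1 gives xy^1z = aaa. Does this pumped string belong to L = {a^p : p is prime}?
Yes

xy¹z = ε · a · aa = aaa.
aaa has length 3, which is prime, so it is in L.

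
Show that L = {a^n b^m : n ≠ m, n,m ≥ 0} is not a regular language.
Assume for contradiction that L is regular, and let p ≥ 1 be the pumping length given by the pumping lemma.
Choose s = a^p b^(p + p!). Then s ∈ L because p ≠ p + p! (as p! ≥ 1), and |s| ≥ p.
By the pumping lemma, s = xyz for some x, y, z with |xy| ≤ p, |y| ≥ 1, and xy^i z ∈ L for every i ≥ 0.
Since |xy| ≤ p and the first p symbols of s are all a's, y = a^k for some k with 1 ≤ k ≤ p.
For every i ≥ 0, xy^i z = a^(p + (i − 1)k) b^(p + p!).

Because 1 ≤ k ≤ p, k divides p!. Let t = p!/k (a positive integer) and take i = t + 1.
Then the number of a's is p + tk = p + p!, which equals the number of b's.
So xy^(t+1) z = a^(p + p!) b^(p + p!) has equally many a's and b's and is NOT in L.

This contradicts the pumping lemma, which requires xy^i z ∈ L for all i ≥ 0.
Hence L = {a^n b^m : n ≠ m, n,m ≥ 0} is not regular. ∎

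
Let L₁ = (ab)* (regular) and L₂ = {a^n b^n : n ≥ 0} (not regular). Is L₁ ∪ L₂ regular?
No — L₁ ∪ L₂ is not regular.

Let U = (ab)* ∪ {a^n b^n}. If U were regular, then U ∩ aa*bb* would be regular (closure under intersection with a regular language). But (ab)* ∩ aa*bb* = {ab} and {a^n b^n} ∩ aa*bb* = {a^n b^n : n ≥ 1}, so U ∩ aa*bb* = {a^n b^n : n ≥ 1}, which is not regular. Hence U is not regular.

Note that the bare facts "L₁ regular, L₂ non-regular" do not settle the question by themselves: the closure of regular languages under ∪, ∩, complement and difference applies only when BOTH operands are regular. With a non-regular operand the result can come out regular or non-regular depending on the specific languages, so one has to work out L₁ ∪ L₂ for this particular pair, as above.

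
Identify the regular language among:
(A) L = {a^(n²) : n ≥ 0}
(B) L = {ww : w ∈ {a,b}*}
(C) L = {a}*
(C) {a}*

(C) L = {a}* is regular.

This can be recognized by a finite automaton (DFA/NFA).
Regular expressions like {a}* define regular languages.

The other choices are not regular:
- {a^(n²) : n ≥ 0}: After pumping, length is no longer a perfect square
- {ww : w ∈ {a,b}*}: After pumping, the two halves no longer match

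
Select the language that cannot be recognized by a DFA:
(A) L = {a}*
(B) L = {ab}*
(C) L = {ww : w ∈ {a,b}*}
(C) {ww : w ∈ {a,b}*}

(C) L = {ww : w ∈ {a,b}*} is NOT regular.

The pumping lemma can be used to prove this:
After pumping, the two halves no longer match

The other languages are regular because they can be recognized by finite automata.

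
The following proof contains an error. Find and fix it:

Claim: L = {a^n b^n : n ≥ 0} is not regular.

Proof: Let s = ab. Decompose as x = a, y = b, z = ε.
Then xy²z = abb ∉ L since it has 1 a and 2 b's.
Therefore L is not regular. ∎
Error: The string s = ab might be shorter than the pumping length p.

Correction: Choose s = a^p b^p to ensure |s| ≥ p. Also, the decomposition is wrong: with |xy| ≤ p, y cannot include b's when s starts with p a's.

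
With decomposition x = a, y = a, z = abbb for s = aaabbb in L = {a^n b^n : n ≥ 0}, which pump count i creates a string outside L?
i = 0

xy⁰z = a · ε · abbb = aabbb; aabbb has 2 a's and 3 b's; 2 ≠ 3, so it is not in L.
(Other choices also work, e.g. i = 2, 3; only i = 1 is guaranteed to stay in L since xy¹z = s.)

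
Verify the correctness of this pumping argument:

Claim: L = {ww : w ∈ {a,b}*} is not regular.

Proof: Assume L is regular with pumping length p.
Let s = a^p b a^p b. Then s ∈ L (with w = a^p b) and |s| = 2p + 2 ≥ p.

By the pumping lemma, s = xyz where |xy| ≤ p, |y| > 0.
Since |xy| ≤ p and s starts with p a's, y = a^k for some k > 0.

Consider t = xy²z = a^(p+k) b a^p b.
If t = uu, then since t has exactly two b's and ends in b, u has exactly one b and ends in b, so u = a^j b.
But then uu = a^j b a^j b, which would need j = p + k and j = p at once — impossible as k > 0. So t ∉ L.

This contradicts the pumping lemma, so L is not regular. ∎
The proof is correct.

This proof is valid because:
1. s = a^p b a^p b is in L and is chosen in terms of p, so |s| ≥ p holds for every p
2. The decomposition analysis is correct: |xy| ≤ p forces y to lie inside the leading a's
3. The contradiction is valid: the argument shows a^(p+k) b a^p b cannot be split into two equal halves
4. The conclusion follows logically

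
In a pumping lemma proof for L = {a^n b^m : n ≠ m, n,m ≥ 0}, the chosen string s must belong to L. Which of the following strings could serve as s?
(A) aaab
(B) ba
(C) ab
(A) aaab

The pumping lemma is applied to a string s that lies in L, so first check membership of each option:
- (A) aaab = a^3 b^1 with 3 ≠ 1, so it is in L ✓
- (B) ba has an a after a b, so it is not of the form a^n b^m and is not in L ✗
- (C) ab = a^1 b^1 has n = m = 1, so it is not in L ✗

Only (A) aaab is in L, so it is the only candidate that could play the role of s.
(In a complete proof one picks s in terms of the pumping length p so that |s| ≥ p is guaranteed; a fixed string like aaab illustrates the shape of such an s.)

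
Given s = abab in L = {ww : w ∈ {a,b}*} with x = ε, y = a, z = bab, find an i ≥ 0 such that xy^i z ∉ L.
i = 3

xy³z = ε · aaa · bab = aaabab; aaabab has length 6; its halves are aaa and bab, which differ, so it is not in L.
(Other choices also work, e.g. i = 0, 2; only i = 1 is guaranteed to stay in L since xy¹z = s.)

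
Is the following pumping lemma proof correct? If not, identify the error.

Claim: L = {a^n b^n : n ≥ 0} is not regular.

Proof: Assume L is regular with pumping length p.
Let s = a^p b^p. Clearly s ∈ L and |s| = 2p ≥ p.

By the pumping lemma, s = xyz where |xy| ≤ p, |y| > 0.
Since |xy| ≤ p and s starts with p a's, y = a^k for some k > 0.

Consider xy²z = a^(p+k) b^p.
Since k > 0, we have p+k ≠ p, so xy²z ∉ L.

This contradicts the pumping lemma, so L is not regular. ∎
The proof is correct.

This proof is valid because:
1. The string s = a^p b^p is correctly in L
2. The decomposition analysis is correct: y must consist only of a's
3. The contradiction is valid: pumping increases a's but not b's
4. The conclusion follows logically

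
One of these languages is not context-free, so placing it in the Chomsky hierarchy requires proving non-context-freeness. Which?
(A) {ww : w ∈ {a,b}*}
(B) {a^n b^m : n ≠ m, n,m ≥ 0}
(A) {ww : w ∈ {a,b}*}

(A) {ww : w ∈ {a,b}*} requires the CFL pumping lemma.

- {a^n b^m : n ≠ m, n,m ≥ 0} is context-free (but not regular)
  • Can be shown non-regular with the regular pumping lemma
  • After pumping a's, we can make n = m

- {ww : w ∈ {a,b}*} is NOT context-free
  • Requires the CFL pumping lemma to prove
  • Even a PDA cannot compare two arbitrary halves symbol by symbol; CFL pumping on a^p b^p a^p b^p fails

The CFL pumping lemma is "stronger" in that it can prove non-membership
in the larger class of context-free languages.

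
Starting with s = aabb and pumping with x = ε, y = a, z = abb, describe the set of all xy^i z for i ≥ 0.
{xy^i z : i ≥ 0} = {a^(i+1) b^2 : i ≥ 0} = {abb, aabb, aaabb, ...}

With x = ε, y = a, z = abb: Starting with aabb and pumping the first 'a' (z = abb keeps the second 'a'), we get strings with i+1 a's followed by 2 b's for i = 0, 1, 2, ...; note bb is not produced because z always contributes one a.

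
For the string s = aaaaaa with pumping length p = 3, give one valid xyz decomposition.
x = '', y = 'aa', z = 'aaaa'

For s = aaaaaa and p = 3, one valid decomposition is:
- x = '' (length 0)
- y = 'aa' (length 2)
- z = 'aaaa' (length 4)

Verification:
- xyz = '' + 'aa' + 'aaaa' = aaaaaa ✓
- |xy| = 2 ≤ 3 ✓
- |y| = 2 > 0 ✓

All pumping lemma constraints are satisfied.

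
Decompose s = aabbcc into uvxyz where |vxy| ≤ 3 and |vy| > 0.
u='aa', v='b', x='b', y='c', z='c'

For s = aabbcc with pumping length p = 3:

One valid decomposition:
- u = 'aa'
- v = 'b'
- x = 'b'
- y = 'c'
- z = 'c'

Verification:
- uvxyz = 'aa' + 'b' + 'b' + 'c' + 'c' = aabbcc ✓
- |vxy| = |'bbc'| = 3 ≤ 3 ✓
- |vy| = |'bc'| = 2 > 0 ✓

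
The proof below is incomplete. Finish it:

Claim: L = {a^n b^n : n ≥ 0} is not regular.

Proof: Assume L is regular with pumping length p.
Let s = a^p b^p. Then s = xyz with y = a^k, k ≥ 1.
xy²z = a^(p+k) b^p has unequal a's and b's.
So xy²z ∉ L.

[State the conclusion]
This contradicts the pumping lemma for regular languages,
which guarantees xy^i z ∈ L for all i ≥ 0.

Since our assumption that L is regular leads to a contradiction,
we conclude that L = {a^n b^n : n ≥ 0} is NOT regular. ∎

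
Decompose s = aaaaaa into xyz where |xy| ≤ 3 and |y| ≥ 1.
x = 'aa', y = 'a', z = 'aaa'

For s = aaaaaa and p = 3, one valid decomposition is:
- x = 'aa' (length 2)
- y = 'a' (length 1)
- z = 'aaa' (length 3)

Verification:
- xyz = 'aa' + 'a' + 'aaa' = aaaaaa ✓
- |xy| = 3 ≤ 3 ✓
- |y| = 1 > 0 ✓

All pumping lemma constraints are satisfied.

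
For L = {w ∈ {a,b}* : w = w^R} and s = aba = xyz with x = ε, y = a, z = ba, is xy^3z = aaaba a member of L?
No

xy³z = ε · aaa · ba = aaaba.
aaaba reversed is abaaa ≠ aaaba, so it is not a palindrome and is not in L.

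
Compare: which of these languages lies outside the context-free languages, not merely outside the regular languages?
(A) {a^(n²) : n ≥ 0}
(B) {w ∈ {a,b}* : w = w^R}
(A) {a^(n²) : n ≥ 0}

(A) {a^(n²) : n ≥ 0} requires the CFL pumping lemma.

- {w ∈ {a,b}* : w = w^R} is context-free (but not regular)
  • Can be shown non-regular with the regular pumping lemma
  • After pumping, the string is no longer symmetric

- {a^(n²) : n ≥ 0} is NOT context-free
  • Requires the CFL pumping lemma to prove
  • Gaps between squares grow unboundedly

The CFL pumping lemma is "stronger" in that it can prove non-membership
in the larger class of context-free languages.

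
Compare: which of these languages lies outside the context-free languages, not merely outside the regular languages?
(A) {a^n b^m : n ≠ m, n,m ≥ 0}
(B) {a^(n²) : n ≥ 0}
(B) {a^(n²) : n ≥ 0}

(B) {a^(n²) : n ≥ 0} requires the CFL pumping lemma.

- {a^n b^m : n ≠ m, n,m ≥ 0} is context-free (but not regular)
  • Can be shown non-regular with the regular pumping lemma
  • After pumping a's, we can make n = m

- {a^(n²) : n ≥ 0} is NOT context-free
  • Requires the CFL pumping lemma to prove
  • Gaps between squares grow unboundedly

The CFL pumping lemma is "stronger" in that it can prove non-membership
in the larger class of context-free languages.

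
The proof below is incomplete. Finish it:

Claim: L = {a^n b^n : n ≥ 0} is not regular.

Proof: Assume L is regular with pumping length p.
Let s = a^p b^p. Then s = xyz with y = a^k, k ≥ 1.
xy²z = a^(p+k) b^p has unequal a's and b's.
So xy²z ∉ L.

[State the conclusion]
This contradicts the pumping lemma for regular languages,
which guarantees xy^i z ∈ L for all i ≥ 0.

Since our assumption that L is regular leads to a contradiction,
we conclude that L = {a^n b^n : n ≥ 0} is NOT regular. ∎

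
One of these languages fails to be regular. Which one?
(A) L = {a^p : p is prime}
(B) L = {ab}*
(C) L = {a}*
(A) {a^p : p is prime}

(A) L = {a^p : p is prime} is NOT regular.

The pumping lemma can be used to prove this:
After pumping, the length becomes composite

The other languages are regular because they can be recognized by finite automata.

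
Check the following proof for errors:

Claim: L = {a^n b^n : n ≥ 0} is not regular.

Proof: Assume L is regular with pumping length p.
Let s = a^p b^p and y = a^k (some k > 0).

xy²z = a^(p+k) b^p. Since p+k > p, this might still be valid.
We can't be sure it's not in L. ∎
The proof is INCORRECT.

Error: The conclusion is wrong.
xy²z = a^(p+k) b^p is definitely NOT in L because the number of a's (p+k) ≠ number of b's (p).
The proof incorrectly doubts what is actually a valid contradiction.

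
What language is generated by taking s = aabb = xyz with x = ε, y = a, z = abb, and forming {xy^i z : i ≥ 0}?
{xy^i z : i ≥ 0} = {a^(i+1) b^2 : i ≥ 0} = {abb, aabb, aaabb, ...}

With x = ε, y = a, z = abb: Starting with aabb and pumping the first 'a' (z = abb keeps the second 'a'), we get strings with i+1 a's followed by 2 b's for i = 0, 1, 2, ...; note bb is not produced because z always contributes one a.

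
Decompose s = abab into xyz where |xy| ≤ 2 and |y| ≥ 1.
x = '', y = 'a', z = 'bab'

For s = abab and p = 2, one valid decomposition is:
- x = '' (length 0)
- y = 'a' (length 1)
- z = 'bab' (length 3)

Verification:
- xyz = '' + 'a' + 'bab' = abab ✓
- |xy| = 1 ≤ 2 ✓
- |y| = 1 > 0 ✓

All pumping lemma constraints are satisfied.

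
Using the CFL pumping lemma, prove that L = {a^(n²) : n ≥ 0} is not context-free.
Assume for contradiction that L is context-free, and let p ≥ 1 be the pumping length given by the pumping lemma for CFLs.
Choose s = a^(p²). Then s ∈ L and |s| = p² ≥ p.
By the CFL pumping lemma, s = uvxyz for some u, v, x, y, z with |vxy| ≤ p, |vy| ≥ 1, and uv^i xy^i z ∈ L for every i ≥ 0.
All symbols are a's, so only lengths matter: let k = |vy|, with 1 ≤ k ≤ |vxy| ≤ p.

Take i = 2: |uv²xy²z| = p² + k, and p² < p² + k ≤ p² + p < (p + 1)².
So the length lies strictly between consecutive squares and is not a perfect square; uv²xy²z ∉ L.

This contradicts the CFL pumping lemma, which requires uv^i xy^i z ∈ L for all i ≥ 0.
Hence L = {a^(n²) : n ≥ 0} is not context-free. ∎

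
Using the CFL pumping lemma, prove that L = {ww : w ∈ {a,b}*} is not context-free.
Assume for contradiction that L is context-free, and let p ≥ 1 be the pumping length given by the pumping lemma for CFLs.
Choose s = a^p b^p a^p b^p. Then s ∈ L (take w = a^p b^p) and |s| = 4p ≥ p.
By the CFL pumping lemma, s = uvxyz for some u, v, x, y, z with |vxy| ≤ p, |vy| ≥ 1, and uv^i xy^i z ∈ L for every i ≥ 0.

Write s as four blocks A₁ B₁ A₂ B₂ with A₁ = A₂ = a^p and B₁ = B₂ = b^p. Since |vxy| ≤ p, the window vxy lies inside at most two adjacent blocks. Take i = 0 and let t = uxz, so |t| = 4p − |vy| with 1 ≤ |vy| ≤ p. If |t| is odd, t ∉ L immediately, so assume |vy| is even (hence |vy| ≥ 2) and |t|/2 = 2p − |vy|/2, which satisfies p ≤ |t|/2 ≤ 2p − 1.

Case 1 (vxy inside A₁B₁): t = a^(p−j) b^(p−l) a^p b^p with j + l = |vy|. The second half of t has length < 2p, so it is a suffix of the trailing a^p b^p and ends in b; the first half is a^(p−j) b^(p−l) a^((j+l)/2), which ends in a because (j+l)/2 ≥ 1. The halves differ, so t ∉ L.

Case 2 (vxy inside B₁A₂, straddling the middle): t = a^p b^(p−j) a^(p−l) b^p with j + l = |vy|. If t = ww, then w is a prefix of t of length ≥ p, so w begins with a^p; and w is a suffix of t of length ≥ p, so w ends with b^p. That forces |w| ≥ 2p, contradicting |w| = |t|/2 ≤ 2p − 1. So t ∉ L.

Case 3 (vxy inside A₂B₂): t = a^p b^p a^(p−j) b^(p−l) with j + l = |vy|. The first half of t is a prefix of a^p b^p, so it begins with a; the second half is b^((j+l)/2) a^(p−j) b^(p−l), which begins with b. The halves differ, so t ∉ L.

In every case uv⁰xy⁰z = uxz ∉ L.

This contradicts the CFL pumping lemma, which requires uv^i xy^i z ∈ L for all i ≥ 0.
Hence L = {ww : w ∈ {a,b}*} is not context-free. ∎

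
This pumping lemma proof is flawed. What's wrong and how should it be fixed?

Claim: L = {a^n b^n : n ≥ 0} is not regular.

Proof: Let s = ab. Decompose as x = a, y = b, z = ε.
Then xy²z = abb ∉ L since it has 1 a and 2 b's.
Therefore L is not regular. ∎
Error: The string s = ab might be shorter than the pumping length p.

Correction: Choose s = a^p b^p to ensure |s| ≥ p. Also, the decomposition is wrong: with |xy| ≤ p, y cannot include b's when s starts with p a's.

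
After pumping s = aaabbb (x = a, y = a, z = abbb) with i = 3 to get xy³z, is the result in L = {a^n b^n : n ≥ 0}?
No

xy³z = a · aaa · abbb = aaaaabbb.
aaaaabbb has 5 a's and 3 b's; 5 ≠ 3, so it is not in L.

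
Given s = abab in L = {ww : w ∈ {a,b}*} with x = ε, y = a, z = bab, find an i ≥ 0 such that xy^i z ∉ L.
i = 2

xy²z = ε · aa · bab = aabab; aabab has odd length 5, so it cannot be written as ww and is not in L.
(Other choices also work, e.g. i = 0, 3; only i = 1 is guaranteed to stay in L since xy¹z = s.)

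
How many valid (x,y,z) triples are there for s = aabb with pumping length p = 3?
6

For s = 'aabb' with pumping length p = 3:

Constraints: |xy| ≤ 3, |y| > 0

Valid decompositions (|xy| ≤ p, |y| ≥ 1):
  • x='', y='a', z='abb'
  • x='a', y='a', z='bb'
  • x='', y='aa', z='bb'
  • x='aa', y='b', z='b'
  • x='a', y='ab', z='b'
  • x='', y='aab', z='b'

Total count: 6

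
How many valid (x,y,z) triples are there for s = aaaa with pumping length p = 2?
3

For s = 'aaaa' with pumping length p = 2:

Constraints: |xy| ≤ 2, |y| > 0

Valid decompositions (|xy| ≤ p, |y| ≥ 1):
  • x='', y='a', z='aaa'
  • x='a', y='a', z='aa'
  • x='', y='aa', z='aa'

Total count: 3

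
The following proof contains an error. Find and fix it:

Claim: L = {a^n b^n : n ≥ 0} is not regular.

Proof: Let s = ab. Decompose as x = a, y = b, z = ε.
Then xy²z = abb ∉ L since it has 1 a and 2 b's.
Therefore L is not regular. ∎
Error: The string s = ab might be shorter than the pumping length p.

Correction: Choose s = a^p b^p to ensure |s| ≥ p. Also, the decomposition is wrong: with |xy| ≤ p, y cannot include b's when s starts with p a's.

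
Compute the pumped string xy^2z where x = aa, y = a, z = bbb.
aaaabbb

Given x = 'aa', y = 'a', z = 'bbb' and i = 2:

xy^2z = x + y·y·...·y (2 times) + z
       = 'aa' + 'a'^2 + 'bbb'
       = 'aa' + 'aa' + 'bbb'
       = 'aaaabbb'

The pumped string is 'aaaabbb' with length 7.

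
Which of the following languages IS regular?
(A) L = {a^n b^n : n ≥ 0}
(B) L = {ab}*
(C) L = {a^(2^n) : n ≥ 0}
(B) {ab}*

(B) L = {ab}* is regular.

This can be recognized by a finite automaton (DFA/NFA).
Regular expressions like {ab}* define regular languages.

The other choices are not regular:
- {a^n b^n : n ≥ 0}: After pumping, the number of a's and b's become unequal
- {a^(2^n) : n ≥ 0}: After pumping, length is no longer a power of 2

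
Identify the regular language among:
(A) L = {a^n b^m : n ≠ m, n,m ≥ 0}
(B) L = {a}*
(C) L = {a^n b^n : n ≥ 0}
(B) {a}*

(B) L = {a}* is regular.

This can be recognized by a finite automaton (DFA/NFA).
Regular expressions like {a}* define regular languages.

The other choices are not regular:
- {a^n b^m : n ≠ m, n,m ≥ 0}: After pumping a's, we can make n = m
- {a^n b^n : n ≥ 0}: After pumping, the number of a's and b's become unequal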